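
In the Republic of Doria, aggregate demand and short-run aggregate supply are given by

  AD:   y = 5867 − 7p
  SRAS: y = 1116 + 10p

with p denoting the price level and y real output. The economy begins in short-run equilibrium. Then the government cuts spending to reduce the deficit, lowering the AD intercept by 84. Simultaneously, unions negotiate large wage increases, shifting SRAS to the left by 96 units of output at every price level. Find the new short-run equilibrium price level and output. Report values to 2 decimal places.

After both shocks: AD is y = 5783 − 7p and SRAS is y = 1020 + 10p.
Setting them equal: 4763 = 17p, so p = 280.18.
Substituting into AD, y = 3821.76.

p = 280.18, y = 3821.76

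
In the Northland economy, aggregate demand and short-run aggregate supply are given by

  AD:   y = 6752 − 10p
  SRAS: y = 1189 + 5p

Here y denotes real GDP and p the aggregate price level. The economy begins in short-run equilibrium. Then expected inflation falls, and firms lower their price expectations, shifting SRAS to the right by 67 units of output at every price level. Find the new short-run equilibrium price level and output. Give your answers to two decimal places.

This is a positive supply shock: SRAS shifts right.
New SRAS: y = 1256 + 5p.
Set AD = SRAS: 6752 − 10p = 1256 + 5p, so 5496 = 15p and p = 366.40.
Substituting into AD, y = 3088.00.

p = 366.40, y = 3088.00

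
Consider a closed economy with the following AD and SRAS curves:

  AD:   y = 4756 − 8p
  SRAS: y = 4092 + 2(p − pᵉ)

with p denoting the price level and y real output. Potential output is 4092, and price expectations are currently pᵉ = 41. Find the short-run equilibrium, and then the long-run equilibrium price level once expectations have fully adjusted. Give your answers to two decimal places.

Short run: p = 74.60, y = 4159.20. Long run: p = 83.00.

Short run: with pᵉ = 41, SRAS is y = 4010 + 2p. Setting AD = SRAS gives 746 = 10p, so p = 74.60 and y = 4756 − 8p = 4159.20.
Output 4159.20 is above potential 4092, so over time expected prices rise and SRAS shifts left until y returns to 4092.
Long run: y = 4092 on the AD curve gives 4092 = 4756 − 8p, so p = 83.00.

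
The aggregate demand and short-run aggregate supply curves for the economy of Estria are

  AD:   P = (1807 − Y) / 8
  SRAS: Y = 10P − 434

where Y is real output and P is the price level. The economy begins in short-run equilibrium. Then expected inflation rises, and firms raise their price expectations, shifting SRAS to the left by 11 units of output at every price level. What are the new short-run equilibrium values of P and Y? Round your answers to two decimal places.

P = 125.11, Y = 806.11

This is a negative supply shock: SRAS shifts left.
New SRAS: Y = 10P − 445.
Set AD = SRAS: 1807 − 8P = 10P − 445, so 2252 = 18P and P = 125.11.
Substituting into AD, Y = 806.11.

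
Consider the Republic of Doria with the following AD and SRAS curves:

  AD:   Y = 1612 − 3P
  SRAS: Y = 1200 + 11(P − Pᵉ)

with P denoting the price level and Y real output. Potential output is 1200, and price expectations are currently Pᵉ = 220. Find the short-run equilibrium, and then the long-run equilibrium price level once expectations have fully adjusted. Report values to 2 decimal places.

Short run: P = 202.29, Y = 1005.14. Long run: P = 137.33.

Short run: with Pᵉ = 220, SRAS is Y = 11P − 1220. Setting AD = SRAS gives 2832 = 14P, so P = 202.29 and Y = 1612 − 3P = 1005.14.
Output 1005.14 is below potential 1200, so over time expected prices fall and SRAS shifts right until Y returns to 1200.
Long run: Y = 1200 on the AD curve gives 1200 = 1612 − 3P, so P = 137.33.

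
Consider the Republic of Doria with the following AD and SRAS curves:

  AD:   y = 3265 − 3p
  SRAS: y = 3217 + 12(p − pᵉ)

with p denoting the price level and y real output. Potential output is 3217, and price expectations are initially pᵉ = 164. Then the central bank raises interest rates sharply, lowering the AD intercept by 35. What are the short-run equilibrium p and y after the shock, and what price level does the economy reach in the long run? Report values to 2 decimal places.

AD shifts left: new AD is y = 3230 − 3p. With pᵉ = 164, SRAS is y = 1249 + 12p.
Short run: 3230 − 3p = 1249 + 12p gives 1981 = 15p, so p = 132.07 and y = 3230 − 3p = 2833.80.
y = 2833.80 is below potential 3217; expectations adjust and SRAS shifts right until y = 3217.
Long run: on the new AD curve, 3217 = 3230 − 3p gives p = 4.33.

Short run: p = 132.07, y = 2833.80. Long run: p = 4.33.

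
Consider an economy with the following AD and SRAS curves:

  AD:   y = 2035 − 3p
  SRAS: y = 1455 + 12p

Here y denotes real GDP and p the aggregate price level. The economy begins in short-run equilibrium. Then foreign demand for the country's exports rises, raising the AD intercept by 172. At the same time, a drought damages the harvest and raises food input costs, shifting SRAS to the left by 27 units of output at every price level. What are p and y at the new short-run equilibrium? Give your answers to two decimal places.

p = 51.93, y = 2051.20

After both shocks: AD is y = 2207 − 3p and SRAS is y = 1428 + 12p.
Setting them equal: 779 = 15p, so p = 51.93.
Substituting into AD, y = 2051.20.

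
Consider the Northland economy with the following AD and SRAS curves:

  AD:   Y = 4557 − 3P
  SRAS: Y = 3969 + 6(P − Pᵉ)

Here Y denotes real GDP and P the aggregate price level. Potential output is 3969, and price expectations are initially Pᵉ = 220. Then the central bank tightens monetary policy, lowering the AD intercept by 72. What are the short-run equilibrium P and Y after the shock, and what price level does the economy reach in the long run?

AD shifts left: new AD is Y = 4485 − 3P. With Pᵉ = 220, SRAS is Y = 2649 + 6P.
Short run: 4485 − 3P = 2649 + 6P gives 1836 = 9P, so P = 204 and Y = 4485 − 3·204 = 3873.
Y = 3873 is below potential 3969; expectations adjust and SRAS shifts right until Y = 3969.
Long run: on the new AD curve, 3969 = 4485 − 3P gives P = 172.

Short run: P = 204, Y = 3873. Long run: P = 172.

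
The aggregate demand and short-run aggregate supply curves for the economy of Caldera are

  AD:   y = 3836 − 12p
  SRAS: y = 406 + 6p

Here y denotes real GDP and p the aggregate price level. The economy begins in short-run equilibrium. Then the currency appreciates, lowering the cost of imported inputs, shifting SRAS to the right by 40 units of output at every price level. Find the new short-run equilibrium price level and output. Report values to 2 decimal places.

This is a positive supply shock: SRAS shifts right.
New SRAS: y = 446 + 6p.
Set AD = SRAS: 3836 − 12p = 446 + 6p, so 3390 = 18p and p = 188.33.
Substituting into AD, y = 1576.00.

p = 188.33, y = 1576.00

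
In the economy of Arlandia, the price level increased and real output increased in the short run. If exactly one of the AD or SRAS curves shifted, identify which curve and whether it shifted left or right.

AD shifted right

P rose and Y rose. An AD shift moves P and Y in the same direction; an SRAS shift moves them in opposite directions.
Here P and Y moved in the same direction, so the AD curve shifted.
Since Y rose, AD shifted right.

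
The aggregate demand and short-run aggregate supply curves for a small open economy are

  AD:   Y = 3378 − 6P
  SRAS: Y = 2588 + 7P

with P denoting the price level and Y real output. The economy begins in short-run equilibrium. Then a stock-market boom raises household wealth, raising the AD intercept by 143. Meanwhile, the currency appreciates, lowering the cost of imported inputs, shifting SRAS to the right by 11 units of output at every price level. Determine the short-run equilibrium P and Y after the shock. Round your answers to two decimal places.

After both shocks: AD is Y = 3521 − 6P and SRAS is Y = 2599 + 7P.
Setting them equal: 922 = 13P, so P = 70.92.
Substituting into AD, Y = 3095.46.

P = 70.92, Y = 3095.46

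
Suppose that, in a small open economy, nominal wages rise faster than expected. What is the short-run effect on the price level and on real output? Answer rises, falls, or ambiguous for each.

Price level: rises; output: falls

This is an adverse supply shock: SRAS shifts left.
Moving along the downward-sloping AD curve, P rises and Y falls.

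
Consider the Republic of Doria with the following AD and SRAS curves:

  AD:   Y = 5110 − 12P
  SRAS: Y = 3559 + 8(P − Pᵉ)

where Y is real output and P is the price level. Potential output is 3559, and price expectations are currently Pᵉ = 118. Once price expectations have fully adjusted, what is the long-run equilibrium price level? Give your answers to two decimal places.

Short run: with Pᵉ = 118, SRAS is Y = 2615 + 8P. Setting AD = SRAS gives 2495 = 20P, so P = 124.75 and Y = 5110 − 12P = 3613.00.
Output 3613.00 is above potential 3559, so over time expected prices rise and SRAS shifts left until Y returns to 3559.
Long run: Y = 3559 on the AD curve gives 3559 = 5110 − 12P, so P = 129.25.

Long-run P = 129.25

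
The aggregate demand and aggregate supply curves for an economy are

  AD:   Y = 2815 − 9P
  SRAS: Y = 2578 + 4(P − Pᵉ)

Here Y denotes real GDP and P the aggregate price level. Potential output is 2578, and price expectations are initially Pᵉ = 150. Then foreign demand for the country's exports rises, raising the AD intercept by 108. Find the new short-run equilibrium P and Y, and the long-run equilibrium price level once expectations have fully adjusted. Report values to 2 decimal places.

Short run: P = 72.69, Y = 2268.77. Long run: P = 38.33.

AD shifts right: new AD is Y = 2923 − 9P. With Pᵉ = 150, SRAS is Y = 1978 + 4P.
Short run: 2923 − 9P = 1978 + 4P gives 945 = 13P, so P = 72.69 and Y = 2923 − 9P = 2268.77.
Y = 2268.77 is below potential 2578; expectations adjust and SRAS shifts right until Y = 2578.
Long run: on the new AD curve, 2578 = 2923 − 9P gives P = 38.33.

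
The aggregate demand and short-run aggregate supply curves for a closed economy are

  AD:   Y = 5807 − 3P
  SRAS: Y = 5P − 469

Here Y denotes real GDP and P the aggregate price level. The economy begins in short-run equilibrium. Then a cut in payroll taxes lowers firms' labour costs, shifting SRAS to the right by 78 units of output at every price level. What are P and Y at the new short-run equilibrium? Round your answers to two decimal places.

This is a positive supply shock: SRAS shifts right.
New SRAS: Y = 5P − 391.
Set AD = SRAS: 5807 − 3P = 5P − 391, so 6198 = 8P and P = 774.75.
Substituting into AD, Y = 3482.75.

P = 774.75, Y = 3482.75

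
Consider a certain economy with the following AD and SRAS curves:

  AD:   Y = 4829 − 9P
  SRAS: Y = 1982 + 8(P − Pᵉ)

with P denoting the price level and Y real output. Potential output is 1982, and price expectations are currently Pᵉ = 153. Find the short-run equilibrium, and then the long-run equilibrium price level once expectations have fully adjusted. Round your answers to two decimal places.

Short run: P = 239.47, Y = 2673.76. Long run: P = 316.33.

Short run: with Pᵉ = 153, SRAS is Y = 758 + 8P. Setting AD = SRAS gives 4071 = 17P, so P = 239.47 and Y = 4829 − 9P = 2673.76.
Output 2673.76 is above potential 1982, so over time expected prices rise and SRAS shifts left until Y returns to 1982.
Long run: Y = 1982 on the AD curve gives 1982 = 4829 − 9P, so P = 316.33.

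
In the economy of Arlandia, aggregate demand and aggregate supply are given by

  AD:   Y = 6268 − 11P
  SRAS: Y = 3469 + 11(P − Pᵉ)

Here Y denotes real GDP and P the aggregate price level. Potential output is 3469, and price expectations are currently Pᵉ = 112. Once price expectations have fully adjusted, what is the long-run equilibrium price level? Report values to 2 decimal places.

Long-run P = 254.45

Short run: with Pᵉ = 112, SRAS is Y = 2237 + 11P. Setting AD = SRAS gives 4031 = 22P, so P = 183.23 and Y = 6268 − 11P = 4252.50.
Output 4252.50 is above potential 3469, so over time expected prices rise and SRAS shifts left until Y returns to 3469.
Long run: Y = 3469 on the AD curve gives 3469 = 6268 − 11P, so P = 254.45.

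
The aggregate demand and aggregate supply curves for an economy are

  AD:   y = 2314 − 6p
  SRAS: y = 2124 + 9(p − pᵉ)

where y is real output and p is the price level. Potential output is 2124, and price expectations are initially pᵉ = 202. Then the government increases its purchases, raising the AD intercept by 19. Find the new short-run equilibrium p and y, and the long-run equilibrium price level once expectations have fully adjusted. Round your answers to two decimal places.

AD shifts right: new AD is y = 2333 − 6p. With pᵉ = 202, SRAS is y = 306 + 9p.
Short run: 2333 − 6p = 306 + 9p gives 2027 = 15p, so p = 135.13 and y = 2333 − 6p = 1522.20.
y = 1522.20 is below potential 2124; expectations adjust and SRAS shifts right until y = 2124.
Long run: on the new AD curve, 2124 = 2333 − 6p gives p = 34.83.

Short run: p = 135.13, y = 1522.20. Long run: p = 34.83.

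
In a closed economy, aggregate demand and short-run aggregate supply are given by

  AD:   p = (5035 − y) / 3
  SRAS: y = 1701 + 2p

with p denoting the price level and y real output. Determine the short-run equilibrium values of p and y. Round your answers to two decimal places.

p = 666.80, y = 3034.60

Rearrange AD to y = 5035 − 3p.
Set AD = SRAS: 5035 − 3p = 1701 + 2p, so 3334 = 5p and p = 666.80.
Substituting into AD, y = 5035 − 3p = 3034.60.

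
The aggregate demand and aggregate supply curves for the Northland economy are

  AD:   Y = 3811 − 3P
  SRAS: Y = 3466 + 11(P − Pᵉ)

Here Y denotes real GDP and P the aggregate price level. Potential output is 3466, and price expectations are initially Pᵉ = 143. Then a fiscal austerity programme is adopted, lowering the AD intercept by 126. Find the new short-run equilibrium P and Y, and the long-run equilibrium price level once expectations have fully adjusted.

AD shifts left: new AD is Y = 3685 − 3P. With Pᵉ = 143, SRAS is Y = 1893 + 11P.
Short run: 3685 − 3P = 1893 + 11P gives 1792 = 14P, so P = 128 and Y = 3685 − 3·128 = 3301.
Y = 3301 is below potential 3466; expectations adjust and SRAS shifts right until Y = 3466.
Long run: on the new AD curve, 3466 = 3685 − 3P gives P = 73.

Short run: P = 128, Y = 3301. Long run: P = 73.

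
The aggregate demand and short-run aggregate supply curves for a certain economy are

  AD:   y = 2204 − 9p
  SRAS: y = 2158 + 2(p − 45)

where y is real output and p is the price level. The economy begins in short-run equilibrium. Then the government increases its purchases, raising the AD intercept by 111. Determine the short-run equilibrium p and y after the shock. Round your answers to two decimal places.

p = 22.45, y = 2112.91

This is a positive demand shock: AD shifts right.
New AD: y = 2315 − 9p.
SRAS can be written y = 2068 + 2p.
Set AD = SRAS: 2315 − 9p = 2068 + 2p, so 247 = 11p and p = 22.45.
Substituting into AD, y = 2112.91.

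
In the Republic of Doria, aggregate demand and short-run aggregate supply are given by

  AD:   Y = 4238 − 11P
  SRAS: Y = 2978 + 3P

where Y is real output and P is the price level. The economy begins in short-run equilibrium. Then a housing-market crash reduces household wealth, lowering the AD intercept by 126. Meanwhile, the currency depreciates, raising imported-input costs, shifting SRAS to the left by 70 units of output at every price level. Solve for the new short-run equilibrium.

P = 86, Y = 3166

After both shocks: AD is Y = 4112 − 11P and SRAS is Y = 2908 + 3P.
Setting them equal: 1204 = 14P, so P = 86.
Y = 4112 − 11·86 = 3166.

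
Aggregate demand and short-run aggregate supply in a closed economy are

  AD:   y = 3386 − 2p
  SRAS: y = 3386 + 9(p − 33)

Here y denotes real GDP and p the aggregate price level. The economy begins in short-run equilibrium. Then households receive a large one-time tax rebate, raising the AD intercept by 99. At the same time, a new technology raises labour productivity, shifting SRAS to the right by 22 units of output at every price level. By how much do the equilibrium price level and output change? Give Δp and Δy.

After both shocks: AD is y = 3485 − 2p and SRAS is y = 3111 + 9p.
Setting them equal: 374 = 11p, so p = 34.
y = 3485 − 2·34 = 3417.
Initially p = 27, y = 3332, so Δp = +7 and Δy = +85.

Δp = +7, Δy = +85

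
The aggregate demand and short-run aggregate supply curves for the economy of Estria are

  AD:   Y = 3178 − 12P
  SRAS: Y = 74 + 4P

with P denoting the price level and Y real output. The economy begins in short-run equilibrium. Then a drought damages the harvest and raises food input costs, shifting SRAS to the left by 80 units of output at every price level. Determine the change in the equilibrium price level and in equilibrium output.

ΔP = +5, ΔY = -60

This is a negative supply shock: SRAS shifts left.
New SRAS: Y = 4P − 6.
Set AD = SRAS: 3178 − 12P = 4P − 6, so 3184 = 16P and P = 199.
Y = 3178 − 12·199 = 790.
Initially P = 194, Y = 850, so ΔP = +5 and ΔY = -60.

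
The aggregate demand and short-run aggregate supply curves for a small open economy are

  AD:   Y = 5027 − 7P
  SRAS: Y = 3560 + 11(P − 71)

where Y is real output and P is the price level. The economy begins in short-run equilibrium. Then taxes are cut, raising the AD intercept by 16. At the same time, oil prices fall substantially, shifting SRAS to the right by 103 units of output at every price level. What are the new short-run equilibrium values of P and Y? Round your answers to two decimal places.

After both shocks: AD is Y = 5043 − 7P and SRAS is Y = 2882 + 11P.
Setting them equal: 2161 = 18P, so P = 120.06.
Substituting into AD, Y = 4202.61.

P = 120.06, Y = 4202.61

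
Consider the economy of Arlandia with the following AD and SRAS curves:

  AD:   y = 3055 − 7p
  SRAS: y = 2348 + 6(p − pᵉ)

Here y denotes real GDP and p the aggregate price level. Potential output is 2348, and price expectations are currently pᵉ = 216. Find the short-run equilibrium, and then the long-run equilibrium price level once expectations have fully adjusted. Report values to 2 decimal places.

Short run: with pᵉ = 216, SRAS is y = 1052 + 6p. Setting AD = SRAS gives 2003 = 13p, so p = 154.08 and y = 3055 − 7p = 1976.46.
Output 1976.46 is below potential 2348, so over time expected prices fall and SRAS shifts right until y returns to 2348.
Long run: y = 2348 on the AD curve gives 2348 = 3055 − 7p, so p = 101.00.

Short run: p = 154.08, y = 1976.46. Long run: p = 101.00.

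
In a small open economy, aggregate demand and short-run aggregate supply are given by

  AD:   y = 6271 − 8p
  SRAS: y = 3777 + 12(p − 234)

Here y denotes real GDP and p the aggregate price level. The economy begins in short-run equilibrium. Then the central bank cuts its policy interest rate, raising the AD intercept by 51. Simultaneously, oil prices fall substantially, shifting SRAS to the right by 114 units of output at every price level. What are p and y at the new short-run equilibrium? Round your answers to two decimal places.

After both shocks: AD is y = 6322 − 8p and SRAS is y = 1083 + 12p.
Setting them equal: 5239 = 20p, so p = 261.95.
Substituting into AD, y = 4226.40.

p = 261.95, y = 4226.40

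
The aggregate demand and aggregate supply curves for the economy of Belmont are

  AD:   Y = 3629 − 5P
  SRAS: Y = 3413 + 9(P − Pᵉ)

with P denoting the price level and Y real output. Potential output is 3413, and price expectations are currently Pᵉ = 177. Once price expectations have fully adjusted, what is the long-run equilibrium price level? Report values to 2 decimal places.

Long-run P = 43.20

Short run: with Pᵉ = 177, SRAS is Y = 1820 + 9P. Setting AD = SRAS gives 1809 = 14P, so P = 129.21 and Y = 3629 − 5P = 2982.93.
Output 2982.93 is below potential 3413, so over time expected prices fall and SRAS shifts right until Y returns to 3413.
Long run: Y = 3413 on the AD curve gives 3413 = 3629 − 5P, so P = 43.20.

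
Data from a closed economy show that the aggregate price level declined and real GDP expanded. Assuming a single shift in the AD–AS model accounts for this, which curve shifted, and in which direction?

SRAS shifted right

P fell and Y rose. An AD shift moves P and Y in the same direction; an SRAS shift moves them in opposite directions.
Here P and Y moved in opposite directions, so the SRAS curve shifted.
Since Y rose, SRAS shifted right.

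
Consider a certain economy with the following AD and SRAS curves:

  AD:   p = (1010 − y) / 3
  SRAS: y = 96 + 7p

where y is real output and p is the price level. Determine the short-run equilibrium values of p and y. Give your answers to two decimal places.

Rearrange AD to y = 1010 − 3p.
Set AD = SRAS: 1010 − 3p = 96 + 7p, so 914 = 10p and p = 91.40.
Substituting into AD, y = 1010 − 3p = 735.80.

p = 91.40, y = 735.80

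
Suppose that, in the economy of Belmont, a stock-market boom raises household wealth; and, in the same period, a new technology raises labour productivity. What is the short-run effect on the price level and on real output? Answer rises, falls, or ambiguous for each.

Price level: ambiguous; output: rises

The first event is a positive demand shock: AD shifts right, which by itself pushes P up and Y up.
The second is a favourable supply shock: SRAS shifts right, which by itself pushes P down and Y up.
The two shocks push P in opposite directions, so the effect on P is ambiguous. Both shocks push Y up, so Y rises.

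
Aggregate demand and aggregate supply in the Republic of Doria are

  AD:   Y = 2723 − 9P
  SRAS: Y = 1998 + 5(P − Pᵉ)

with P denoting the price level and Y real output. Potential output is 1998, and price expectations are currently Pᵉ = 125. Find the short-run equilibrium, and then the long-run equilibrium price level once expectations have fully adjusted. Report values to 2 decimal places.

Short run: P = 96.43, Y = 1855.14. Long run: P = 80.56.

Short run: with Pᵉ = 125, SRAS is Y = 1373 + 5P. Setting AD = SRAS gives 1350 = 14P, so P = 96.43 and Y = 2723 − 9P = 1855.14.
Output 1855.14 is below potential 1998, so over time expected prices fall and SRAS shifts right until Y returns to 1998.
Long run: Y = 1998 on the AD curve gives 1998 = 2723 − 9P, so P = 80.56.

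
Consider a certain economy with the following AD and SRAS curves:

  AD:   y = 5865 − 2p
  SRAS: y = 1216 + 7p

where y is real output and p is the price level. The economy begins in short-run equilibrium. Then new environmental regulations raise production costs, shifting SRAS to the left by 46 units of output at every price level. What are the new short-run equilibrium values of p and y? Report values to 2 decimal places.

p = 521.67, y = 4821.67

This is a negative supply shock: SRAS shifts left.
New SRAS: y = 1170 + 7p.
Set AD = SRAS: 5865 − 2p = 1170 + 7p, so 4695 = 9p and p = 521.67.
Substituting into AD, y = 4821.67.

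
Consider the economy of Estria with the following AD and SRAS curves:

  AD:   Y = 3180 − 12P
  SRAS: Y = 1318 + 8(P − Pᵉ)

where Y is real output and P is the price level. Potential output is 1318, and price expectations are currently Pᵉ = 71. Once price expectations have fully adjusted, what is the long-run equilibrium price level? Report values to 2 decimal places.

Short run: with Pᵉ = 71, SRAS is Y = 750 + 8P. Setting AD = SRAS gives 2430 = 20P, so P = 121.50 and Y = 3180 − 12P = 1722.00.
Output 1722.00 is above potential 1318, so over time expected prices rise and SRAS shifts left until Y returns to 1318.
Long run: Y = 1318 on the AD curve gives 1318 = 3180 − 12P, so P = 155.17.

Long-run P = 155.17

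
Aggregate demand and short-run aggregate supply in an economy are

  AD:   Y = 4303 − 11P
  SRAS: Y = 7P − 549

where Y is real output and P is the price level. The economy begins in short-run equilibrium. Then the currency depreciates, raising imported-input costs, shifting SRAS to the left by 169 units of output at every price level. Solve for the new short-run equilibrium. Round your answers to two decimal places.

This is a negative supply shock: SRAS shifts left.
New SRAS: Y = 7P − 718.
Set AD = SRAS: 4303 − 11P = 7P − 718, so 5021 = 18P and P = 278.94.
Substituting into AD, Y = 1234.61.

P = 278.94, Y = 1234.61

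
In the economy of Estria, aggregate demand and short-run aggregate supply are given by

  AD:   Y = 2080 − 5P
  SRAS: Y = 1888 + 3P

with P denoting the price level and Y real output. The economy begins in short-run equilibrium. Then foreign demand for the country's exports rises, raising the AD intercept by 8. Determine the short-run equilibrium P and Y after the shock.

P = 25, Y = 1963

This is a positive demand shock: AD shifts right.
New AD: Y = 2088 − 5P.
Set AD = SRAS: 2088 − 5P = 1888 + 3P, so 200 = 8P and P = 25.
Y = 2088 − 5·25 = 1963.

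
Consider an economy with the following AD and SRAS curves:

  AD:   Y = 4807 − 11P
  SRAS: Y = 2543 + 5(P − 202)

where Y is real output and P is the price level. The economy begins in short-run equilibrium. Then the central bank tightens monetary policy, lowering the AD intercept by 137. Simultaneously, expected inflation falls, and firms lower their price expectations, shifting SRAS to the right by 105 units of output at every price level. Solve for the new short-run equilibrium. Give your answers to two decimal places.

P = 189.50, Y = 2585.50

After both shocks: AD is Y = 4670 − 11P and SRAS is Y = 1638 + 5P.
Setting them equal: 3032 = 16P, so P = 189.50.
Substituting into AD, Y = 2585.50.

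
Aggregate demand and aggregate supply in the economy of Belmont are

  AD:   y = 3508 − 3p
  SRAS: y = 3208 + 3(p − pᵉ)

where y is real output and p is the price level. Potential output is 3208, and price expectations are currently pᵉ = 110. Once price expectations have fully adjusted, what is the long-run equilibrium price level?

Long-run p = 100

Short run: with pᵉ = 110, SRAS is y = 2878 + 3p. Setting AD = SRAS gives 630 = 6p, so p = 105 and y = 3508 − 3·105 = 3193.
Output 3193 is below potential 3208, so over time expected prices fall and SRAS shifts right until y returns to 3208.
Long run: y = 3208 on the AD curve gives 3208 = 3508 − 3p, so p = 100.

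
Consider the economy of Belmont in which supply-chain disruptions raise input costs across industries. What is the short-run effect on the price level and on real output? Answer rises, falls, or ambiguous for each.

This is an adverse supply shock: SRAS shifts left.
Moving along the downward-sloping AD curve, P rises and Y falls.

Price level: rises; output: falls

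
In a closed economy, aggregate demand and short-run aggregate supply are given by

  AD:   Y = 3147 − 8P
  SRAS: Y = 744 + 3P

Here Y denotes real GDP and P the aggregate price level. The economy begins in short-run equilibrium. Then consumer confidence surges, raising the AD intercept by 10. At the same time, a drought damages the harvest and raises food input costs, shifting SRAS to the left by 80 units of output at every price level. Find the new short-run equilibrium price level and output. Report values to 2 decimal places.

After both shocks: AD is Y = 3157 − 8P and SRAS is Y = 664 + 3P.
Setting them equal: 2493 = 11P, so P = 226.64.
Substituting into AD, Y = 1343.91.

P = 226.64, Y = 1343.91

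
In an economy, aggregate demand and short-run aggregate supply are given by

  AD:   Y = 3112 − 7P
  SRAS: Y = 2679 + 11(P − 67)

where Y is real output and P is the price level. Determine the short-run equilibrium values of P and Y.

P = 65, Y = 2657

Write SRAS as Y = 2679 + 11P − 737 = 1942 + 11P.
Set AD = SRAS: 3112 − 7P = 1942 + 11P, so 1170 = 18P and P = 65.
Then Y = 3112 − 7·65 = 2657.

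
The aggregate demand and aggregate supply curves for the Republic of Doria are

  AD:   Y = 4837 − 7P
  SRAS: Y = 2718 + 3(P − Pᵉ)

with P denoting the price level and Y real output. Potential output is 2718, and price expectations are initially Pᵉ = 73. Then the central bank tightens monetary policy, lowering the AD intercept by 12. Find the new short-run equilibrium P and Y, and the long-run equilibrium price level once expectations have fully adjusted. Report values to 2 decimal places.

AD shifts left: new AD is Y = 4825 − 7P. With Pᵉ = 73, SRAS is Y = 2499 + 3P.
Short run: 4825 − 7P = 2499 + 3P gives 2326 = 10P, so P = 232.60 and Y = 4825 − 7P = 3196.80.
Y = 3196.80 is above potential 2718; expectations adjust and SRAS shifts left until Y = 2718.
Long run: on the new AD curve, 2718 = 4825 − 7P gives P = 301.00.

Short run: P = 232.60, Y = 3196.80. Long run: P = 301.00.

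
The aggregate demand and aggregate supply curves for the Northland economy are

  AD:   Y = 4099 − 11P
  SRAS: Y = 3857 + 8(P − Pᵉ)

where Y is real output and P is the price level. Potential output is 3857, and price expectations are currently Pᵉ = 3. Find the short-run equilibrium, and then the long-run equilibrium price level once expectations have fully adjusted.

Short run: P = 14, Y = 3945. Long run: P = 22.

Short run: with Pᵉ = 3, SRAS is Y = 3833 + 8P. Setting AD = SRAS gives 266 = 19P, so P = 14 and Y = 4099 − 11·14 = 3945.
Output 3945 is above potential 3857, so over time expected prices rise and SRAS shifts left until Y returns to 3857.
Long run: Y = 3857 on the AD curve gives 3857 = 4099 − 11P, so P = 22.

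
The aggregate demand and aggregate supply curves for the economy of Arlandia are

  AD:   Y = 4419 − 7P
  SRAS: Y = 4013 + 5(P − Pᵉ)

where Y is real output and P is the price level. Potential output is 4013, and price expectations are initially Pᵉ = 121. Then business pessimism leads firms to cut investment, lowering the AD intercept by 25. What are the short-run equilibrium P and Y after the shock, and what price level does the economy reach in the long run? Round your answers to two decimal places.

Short run: P = 82.17, Y = 3818.83. Long run: P = 54.43.

AD shifts left: new AD is Y = 4394 − 7P. With Pᵉ = 121, SRAS is Y = 3408 + 5P.
Short run: 4394 − 7P = 3408 + 5P gives 986 = 12P, so P = 82.17 and Y = 4394 − 7P = 3818.83.
Y = 3818.83 is below potential 4013; expectations adjust and SRAS shifts right until Y = 4013.
Long run: on the new AD curve, 4013 = 4394 − 7P gives P = 54.43.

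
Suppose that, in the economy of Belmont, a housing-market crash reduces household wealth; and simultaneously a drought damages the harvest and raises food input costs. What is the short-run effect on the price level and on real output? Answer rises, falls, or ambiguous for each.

Price level: ambiguous; output: falls

The first event is a negative demand shock: AD shifts left, which by itself pushes P down and Y down.
The second is an adverse supply shock: SRAS shifts left, which by itself pushes P up and Y down.
The two shocks push P in opposite directions, so the effect on P is ambiguous. Both shocks push Y down, so Y falls.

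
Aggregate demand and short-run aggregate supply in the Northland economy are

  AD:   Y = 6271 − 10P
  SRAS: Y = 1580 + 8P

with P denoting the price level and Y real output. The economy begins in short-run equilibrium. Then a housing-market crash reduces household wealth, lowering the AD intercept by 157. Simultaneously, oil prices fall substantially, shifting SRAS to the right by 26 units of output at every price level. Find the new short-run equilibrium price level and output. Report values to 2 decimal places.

P = 250.44, Y = 3609.56

After both shocks: AD is Y = 6114 − 10P and SRAS is Y = 1606 + 8P.
Setting them equal: 4508 = 18P, so P = 250.44.
Substituting into AD, Y = 3609.56.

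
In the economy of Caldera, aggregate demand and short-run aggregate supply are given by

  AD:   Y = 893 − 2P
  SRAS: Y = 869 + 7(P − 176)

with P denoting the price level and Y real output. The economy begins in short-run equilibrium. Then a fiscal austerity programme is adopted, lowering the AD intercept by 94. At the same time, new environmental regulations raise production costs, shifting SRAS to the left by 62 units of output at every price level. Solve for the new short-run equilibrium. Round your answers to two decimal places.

P = 136.00, Y = 527.00

After both shocks: AD is Y = 799 − 2P and SRAS is Y = 7P − 425.
Setting them equal: 1224 = 9P, so P = 136.00.
Substituting into AD, Y = 527.00.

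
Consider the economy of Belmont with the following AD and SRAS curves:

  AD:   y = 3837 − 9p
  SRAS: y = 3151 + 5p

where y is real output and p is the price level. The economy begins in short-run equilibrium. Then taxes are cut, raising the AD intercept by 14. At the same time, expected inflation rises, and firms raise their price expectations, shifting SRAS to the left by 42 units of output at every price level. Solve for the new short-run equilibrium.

p = 53, y = 3374

After both shocks: AD is y = 3851 − 9p and SRAS is y = 3109 + 5p.
Setting them equal: 742 = 14p, so p = 53.
y = 3851 − 9·53 = 3374.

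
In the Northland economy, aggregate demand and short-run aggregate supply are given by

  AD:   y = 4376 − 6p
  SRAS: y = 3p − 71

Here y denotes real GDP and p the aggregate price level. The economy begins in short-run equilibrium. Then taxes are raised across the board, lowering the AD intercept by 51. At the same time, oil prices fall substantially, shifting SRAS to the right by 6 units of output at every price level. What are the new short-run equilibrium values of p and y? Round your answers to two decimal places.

After both shocks: AD is y = 4325 − 6p and SRAS is y = 3p − 65.
Setting them equal: 4390 = 9p, so p = 487.78.
Substituting into AD, y = 1398.33.

p = 487.78, y = 1398.33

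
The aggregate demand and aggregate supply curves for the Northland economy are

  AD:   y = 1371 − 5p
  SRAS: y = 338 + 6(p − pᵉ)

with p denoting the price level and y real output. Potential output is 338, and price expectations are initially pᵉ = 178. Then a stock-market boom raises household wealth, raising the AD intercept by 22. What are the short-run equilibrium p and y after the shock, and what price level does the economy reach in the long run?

Short run: p = 193, y = 428. Long run: p = 211.

AD shifts right: new AD is y = 1393 − 5p. With pᵉ = 178, SRAS is y = 6p − 730.
Short run: 1393 − 5p = 6p − 730 gives 2123 = 11p, so p = 193 and y = 1393 − 5·193 = 428.
y = 428 is above potential 338; expectations adjust and SRAS shifts left until y = 338.
Long run: on the new AD curve, 338 = 1393 − 5p gives p = 211.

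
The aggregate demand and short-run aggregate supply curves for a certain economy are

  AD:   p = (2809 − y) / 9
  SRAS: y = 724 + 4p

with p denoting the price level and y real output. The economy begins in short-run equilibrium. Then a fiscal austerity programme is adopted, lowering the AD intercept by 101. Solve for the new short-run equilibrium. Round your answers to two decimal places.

This is a negative demand shock: AD shifts left.
New AD: y = 2708 − 9p.
Set AD = SRAS: 2708 − 9p = 724 + 4p, so 1984 = 13p and p = 152.62.
Substituting into AD, y = 1334.46.

p = 152.62, y = 1334.46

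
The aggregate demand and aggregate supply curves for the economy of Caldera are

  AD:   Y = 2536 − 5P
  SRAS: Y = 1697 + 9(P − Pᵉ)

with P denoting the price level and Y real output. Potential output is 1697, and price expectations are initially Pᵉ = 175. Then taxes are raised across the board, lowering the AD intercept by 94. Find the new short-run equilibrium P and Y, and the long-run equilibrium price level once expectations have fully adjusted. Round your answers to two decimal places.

Short run: P = 165.71, Y = 1613.43. Long run: P = 149.00.

AD shifts left: new AD is Y = 2442 − 5P. With Pᵉ = 175, SRAS is Y = 122 + 9P.
Short run: 2442 − 5P = 122 + 9P gives 2320 = 14P, so P = 165.71 and Y = 2442 − 5P = 1613.43.
Y = 1613.43 is below potential 1697; expectations adjust and SRAS shifts right until Y = 1697.
Long run: on the new AD curve, 1697 = 2442 − 5P gives P = 149.00.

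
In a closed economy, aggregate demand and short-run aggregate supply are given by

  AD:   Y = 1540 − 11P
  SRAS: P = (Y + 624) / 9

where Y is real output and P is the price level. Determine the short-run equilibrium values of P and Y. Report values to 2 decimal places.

Rearrange SRAS to Y = 9P − 624.
Set AD = SRAS: 1540 − 11P = 9P − 624, so 2164 = 20P and P = 108.20.
Substituting into AD, Y = 1540 − 11P = 349.80.

P = 108.20, Y = 349.80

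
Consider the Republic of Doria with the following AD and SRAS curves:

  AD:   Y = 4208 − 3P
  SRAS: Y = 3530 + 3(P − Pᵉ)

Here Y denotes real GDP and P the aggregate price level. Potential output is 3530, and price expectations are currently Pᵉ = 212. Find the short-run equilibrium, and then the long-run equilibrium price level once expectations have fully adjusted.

Short run: P = 219, Y = 3551. Long run: P = 226.

Short run: with Pᵉ = 212, SRAS is Y = 2894 + 3P. Setting AD = SRAS gives 1314 = 6P, so P = 219 and Y = 4208 − 3·219 = 3551.
Output 3551 is above potential 3530, so over time expected prices rise and SRAS shifts left until Y returns to 3530.
Long run: Y = 3530 on the AD curve gives 3530 = 4208 − 3P, so P = 226.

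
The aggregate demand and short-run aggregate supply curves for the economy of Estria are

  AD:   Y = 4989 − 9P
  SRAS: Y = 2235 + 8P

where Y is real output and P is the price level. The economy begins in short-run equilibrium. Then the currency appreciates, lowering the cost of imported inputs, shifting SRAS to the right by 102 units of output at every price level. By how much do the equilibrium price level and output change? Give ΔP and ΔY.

ΔP = -6, ΔY = +54

This is a positive supply shock: SRAS shifts right.
New SRAS: Y = 2337 + 8P.
Set AD = SRAS: 4989 − 9P = 2337 + 8P, so 2652 = 17P and P = 156.
Y = 4989 − 9·156 = 3585.
Initially P = 162, Y = 3531, so ΔP = -6 and ΔY = +54.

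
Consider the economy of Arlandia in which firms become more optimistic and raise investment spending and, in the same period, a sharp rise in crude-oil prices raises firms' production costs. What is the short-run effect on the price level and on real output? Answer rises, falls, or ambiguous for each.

The first event is a positive demand shock: AD shifts right, which by itself pushes P up and Y up.
The second is an adverse supply shock: SRAS shifts left, which by itself pushes P up and Y down.
Both shocks push P up, so P rises. The two shocks push Y in opposite directions, so the effect on Y is ambiguous.

Price level: rises; output: ambiguous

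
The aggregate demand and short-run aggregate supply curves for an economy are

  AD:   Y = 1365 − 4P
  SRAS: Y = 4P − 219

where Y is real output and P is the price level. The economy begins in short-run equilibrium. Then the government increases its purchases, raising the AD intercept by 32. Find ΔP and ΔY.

ΔP = +4, ΔY = +16

This is a positive demand shock: AD shifts right.
New AD: Y = 1397 − 4P.
Set AD = SRAS: 1397 − 4P = 4P − 219, so 1616 = 8P and P = 202.
Y = 1397 − 4·202 = 589.
Initially P = 198, Y = 573, so ΔP = +4 and ΔY = +16.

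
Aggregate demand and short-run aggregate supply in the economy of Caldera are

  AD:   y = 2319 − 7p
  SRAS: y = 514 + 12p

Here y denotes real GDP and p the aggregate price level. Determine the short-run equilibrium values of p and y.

p = 95, y = 1654

Set AD = SRAS: 2319 − 7p = 514 + 12p, so 1805 = 19p and p = 95.
Then y = 2319 − 7·95 = 1654.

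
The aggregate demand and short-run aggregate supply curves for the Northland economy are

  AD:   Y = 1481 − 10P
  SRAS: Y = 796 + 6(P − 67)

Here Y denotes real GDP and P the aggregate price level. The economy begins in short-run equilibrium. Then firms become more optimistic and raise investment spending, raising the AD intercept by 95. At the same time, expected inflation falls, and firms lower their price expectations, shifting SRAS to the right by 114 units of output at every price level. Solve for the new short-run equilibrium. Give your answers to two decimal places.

P = 66.75, Y = 908.50

After both shocks: AD is Y = 1576 − 10P and SRAS is Y = 508 + 6P.
Setting them equal: 1068 = 16P, so P = 66.75.
Substituting into AD, Y = 908.50.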